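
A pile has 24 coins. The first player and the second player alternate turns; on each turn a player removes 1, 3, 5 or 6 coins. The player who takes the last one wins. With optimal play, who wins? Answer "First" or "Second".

Second

Compute winning (W) and losing (L) positions by backward induction:
i:   0  1  2  3  4  5  6  7  8  9 10 11 12 13 14 15 16 17 18 19 20 21 22 23 24
     L  W  L  W  L  W  W  W  W  W  W  L  W  L  W  L  W  W  W  W  W  W  L  W  L
Position 24 is L, so the second player wins.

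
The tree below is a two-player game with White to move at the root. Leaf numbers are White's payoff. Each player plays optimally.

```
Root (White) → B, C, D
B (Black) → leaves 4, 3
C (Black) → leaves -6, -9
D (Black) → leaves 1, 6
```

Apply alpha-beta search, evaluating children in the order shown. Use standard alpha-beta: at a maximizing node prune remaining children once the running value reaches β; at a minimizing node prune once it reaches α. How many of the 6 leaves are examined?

B [α=-∞,β=+∞]: v=3
C [α=3,β=+∞]: v=-6 after child 1 ≤ α → α-cutoff, skip 1
D [α=3,β=+∞]: v=1 after child 1 ≤ α → α-cutoff, skip 1
Root [α=-∞,β=+∞]: v=3
Leaves evaluated: 4 of 6.

4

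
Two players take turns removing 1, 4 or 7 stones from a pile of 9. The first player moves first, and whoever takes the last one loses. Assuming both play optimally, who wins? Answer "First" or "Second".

Second

Positions where the player to move wins (W) vs loses (L):
i:   0  1  2  3  4  5  6  7  8  9
     W  L  W  L  W  W  L  W  W  L
Position 9 is L, so the second player wins.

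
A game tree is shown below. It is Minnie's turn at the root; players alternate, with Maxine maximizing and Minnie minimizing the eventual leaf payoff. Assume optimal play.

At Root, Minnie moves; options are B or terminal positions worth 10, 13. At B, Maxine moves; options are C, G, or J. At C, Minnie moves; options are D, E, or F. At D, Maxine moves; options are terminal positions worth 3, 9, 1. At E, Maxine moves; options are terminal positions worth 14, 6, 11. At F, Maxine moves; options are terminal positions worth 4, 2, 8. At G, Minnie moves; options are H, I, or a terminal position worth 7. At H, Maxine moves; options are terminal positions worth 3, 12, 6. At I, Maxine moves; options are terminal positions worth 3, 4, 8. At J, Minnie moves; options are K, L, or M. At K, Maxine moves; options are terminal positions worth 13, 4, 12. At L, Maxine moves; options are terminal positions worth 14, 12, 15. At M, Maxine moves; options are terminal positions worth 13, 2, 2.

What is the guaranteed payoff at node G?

H: max(3, 12, 6) = 12
I: max(3, 4, 8) = 8
G: min(12, 8, 7) = 7

7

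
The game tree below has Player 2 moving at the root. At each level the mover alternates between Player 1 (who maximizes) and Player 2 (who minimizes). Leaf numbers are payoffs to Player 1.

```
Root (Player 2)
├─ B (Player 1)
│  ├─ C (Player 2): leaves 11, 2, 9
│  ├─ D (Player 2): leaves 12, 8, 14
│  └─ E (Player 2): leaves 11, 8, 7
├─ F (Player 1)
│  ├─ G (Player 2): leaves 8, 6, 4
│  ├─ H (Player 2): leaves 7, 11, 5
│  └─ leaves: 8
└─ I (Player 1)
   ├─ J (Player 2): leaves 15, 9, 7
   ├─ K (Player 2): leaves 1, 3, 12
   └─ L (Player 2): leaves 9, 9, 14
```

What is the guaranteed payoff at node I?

9

J: min(15, 9, 7) = 7
K: min(1, 3, 12) = 1
L: min(9, 9, 14) = 9
I: max(7, 1, 9) = 9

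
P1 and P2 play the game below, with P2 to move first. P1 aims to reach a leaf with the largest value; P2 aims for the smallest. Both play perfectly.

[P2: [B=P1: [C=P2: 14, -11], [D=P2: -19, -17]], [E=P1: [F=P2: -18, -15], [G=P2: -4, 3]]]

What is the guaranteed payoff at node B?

-11

C: min(14, -11) = -11
D: min(-19, -17) = -19
B: max(-11, -19) = -11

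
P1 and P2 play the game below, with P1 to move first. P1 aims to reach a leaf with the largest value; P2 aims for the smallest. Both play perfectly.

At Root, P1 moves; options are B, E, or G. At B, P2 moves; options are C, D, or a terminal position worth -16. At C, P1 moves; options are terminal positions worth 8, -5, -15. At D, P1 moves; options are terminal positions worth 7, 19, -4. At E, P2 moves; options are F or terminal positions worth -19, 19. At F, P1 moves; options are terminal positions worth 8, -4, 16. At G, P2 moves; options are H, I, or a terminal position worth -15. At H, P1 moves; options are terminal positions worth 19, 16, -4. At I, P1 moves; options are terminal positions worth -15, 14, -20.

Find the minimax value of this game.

-15

C (P1): max(8, -5, -15) = 8
D (P1): max(7, 19, -4) = 19
B (P2): min(8, 19, -16) = -16
F (P1): max(8, -4, 16) = 16
E (P2): min(16, -19, 19) = -19
H (P1): max(19, 16, -4) = 19
I (P1): max(-15, 14, -20) = 14
G (P2): min(19, 14, -15) = -15
Root (P1): max(-16, -19, -15) = -15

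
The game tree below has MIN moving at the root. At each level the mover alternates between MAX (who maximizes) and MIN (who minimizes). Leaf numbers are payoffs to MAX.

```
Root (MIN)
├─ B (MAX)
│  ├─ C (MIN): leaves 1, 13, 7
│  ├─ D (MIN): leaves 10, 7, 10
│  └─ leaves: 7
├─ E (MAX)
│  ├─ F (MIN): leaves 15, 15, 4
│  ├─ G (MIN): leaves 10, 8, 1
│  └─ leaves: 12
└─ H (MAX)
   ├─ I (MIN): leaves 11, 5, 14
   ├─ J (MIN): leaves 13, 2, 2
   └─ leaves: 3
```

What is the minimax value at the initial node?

C (MIN): min(1, 13, 7) = 1
D (MIN): min(10, 7, 10) = 7
B (MAX): max(1, 7, 7) = 7
F (MIN): min(15, 15, 4) = 4
G (MIN): min(10, 8, 1) = 1
E (MAX): max(4, 1, 12) = 12
I (MIN): min(11, 5, 14) = 5
J (MIN): min(13, 2, 2) = 2
H (MAX): max(5, 2, 3) = 5
Root (MIN): min(7, 12, 5) = 5

5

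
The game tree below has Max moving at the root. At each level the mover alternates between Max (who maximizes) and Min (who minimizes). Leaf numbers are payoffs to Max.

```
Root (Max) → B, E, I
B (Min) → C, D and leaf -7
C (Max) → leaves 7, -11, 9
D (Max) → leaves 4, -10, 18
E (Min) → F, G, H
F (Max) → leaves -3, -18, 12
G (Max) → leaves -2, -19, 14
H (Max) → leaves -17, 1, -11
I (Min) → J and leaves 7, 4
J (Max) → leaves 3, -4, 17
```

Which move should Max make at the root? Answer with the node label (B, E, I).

I

C (Max): max(7, -11, 9) = 9
D (Max): max(4, -10, 18) = 18
B (Min): min(9, 18, -7) = -7
F (Max): max(-3, -18, 12) = 12
G (Max): max(-2, -19, 14) = 14
H (Max): max(-17, 1, -11) = 1
E (Min): min(12, 14, 1) = 1
J (Max): max(3, -4, 17) = 17
I (Min): min(17, 7, 4) = 4
Root (Max): max(-7, 1, 4) = 4
Max picks the child with the highest value: I (value 4).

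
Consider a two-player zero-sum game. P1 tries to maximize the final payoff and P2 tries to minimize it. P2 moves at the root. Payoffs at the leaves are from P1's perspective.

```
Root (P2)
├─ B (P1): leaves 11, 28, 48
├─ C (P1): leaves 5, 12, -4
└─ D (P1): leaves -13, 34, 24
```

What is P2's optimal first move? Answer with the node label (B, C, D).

B (P1): max(11, 28, 48) = 48
C (P1): max(5, 12, -4) = 12
D (P1): max(-13, 34, 24) = 34
Root (P2): min(48, 12, 34) = 12
P2 picks the child with the lowest value: C (value 12).

C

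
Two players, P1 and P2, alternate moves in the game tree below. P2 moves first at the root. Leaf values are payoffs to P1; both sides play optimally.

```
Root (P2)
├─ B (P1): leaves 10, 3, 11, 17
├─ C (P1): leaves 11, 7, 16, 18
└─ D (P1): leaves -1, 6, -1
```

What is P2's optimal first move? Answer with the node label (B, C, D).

D

B (P1): max(10, 3, 11, 17) = 17
C (P1): max(11, 7, 16, 18) = 18
D (P1): max(-1, 6, -1) = 6
Root (P2): min(17, 18, 6) = 6
P2 picks the child with the lowest value: D (value 6).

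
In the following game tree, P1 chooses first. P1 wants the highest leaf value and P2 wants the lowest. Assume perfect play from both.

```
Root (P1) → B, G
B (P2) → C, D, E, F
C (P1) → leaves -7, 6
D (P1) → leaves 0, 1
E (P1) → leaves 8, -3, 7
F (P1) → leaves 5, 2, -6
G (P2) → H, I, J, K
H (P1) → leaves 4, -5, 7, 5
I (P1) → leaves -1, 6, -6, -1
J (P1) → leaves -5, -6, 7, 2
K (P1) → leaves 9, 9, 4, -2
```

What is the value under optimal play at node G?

6

H: max(4, -5, 7, 5) = 7
I: max(-1, 6, -6, -1) = 6
J: max(-5, -6, 7, 2) = 7
K: max(9, 9, 4, -2) = 9
G: min(7, 6, 7, 9) = 6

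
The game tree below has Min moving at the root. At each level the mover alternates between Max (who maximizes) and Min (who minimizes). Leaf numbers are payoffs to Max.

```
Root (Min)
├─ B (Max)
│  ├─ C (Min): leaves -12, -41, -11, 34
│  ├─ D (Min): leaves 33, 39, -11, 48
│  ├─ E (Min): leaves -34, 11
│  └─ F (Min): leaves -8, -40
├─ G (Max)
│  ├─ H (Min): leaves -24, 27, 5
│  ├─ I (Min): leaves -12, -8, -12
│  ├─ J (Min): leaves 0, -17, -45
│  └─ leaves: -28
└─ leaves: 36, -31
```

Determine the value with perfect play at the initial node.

C (Min): min(-12, -41, -11, 34) = -41
D (Min): min(33, 39, -11, 48) = -11
E (Min): min(-34, 11) = -34
F (Min): min(-8, -40) = -40
B (Max): max(-41, -11, -34, -40) = -11
H (Min): min(-24, 27, 5) = -24
I (Min): min(-12, -8, -12) = -12
J (Min): min(0, -17, -45) = -45
G (Max): max(-24, -12, -45, -28) = -12
Root (Min): min(-11, -12, 36, -31) = -31

-31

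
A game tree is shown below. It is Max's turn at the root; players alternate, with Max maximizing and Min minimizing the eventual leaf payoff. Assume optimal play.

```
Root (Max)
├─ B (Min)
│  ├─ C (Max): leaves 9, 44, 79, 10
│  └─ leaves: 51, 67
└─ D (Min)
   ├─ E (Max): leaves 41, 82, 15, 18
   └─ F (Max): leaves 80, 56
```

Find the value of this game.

80

C (Max): max(9, 44, 79, 10) = 79
B (Min): min(79, 51, 67) = 51
E (Max): max(41, 82, 15, 18) = 82
F (Max): max(80, 56) = 80
D (Min): min(82, 80) = 80
Root (Max): max(51, 80) = 80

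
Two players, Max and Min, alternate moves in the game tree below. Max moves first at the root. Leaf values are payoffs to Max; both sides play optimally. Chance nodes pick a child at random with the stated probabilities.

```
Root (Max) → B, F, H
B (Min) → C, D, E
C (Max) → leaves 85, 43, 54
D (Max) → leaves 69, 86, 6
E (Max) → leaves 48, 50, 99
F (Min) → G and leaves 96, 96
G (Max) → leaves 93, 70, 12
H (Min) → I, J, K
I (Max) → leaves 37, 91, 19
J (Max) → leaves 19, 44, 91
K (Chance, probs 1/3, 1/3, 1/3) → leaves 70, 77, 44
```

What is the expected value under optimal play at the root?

C (Max): max(85, 43, 54) = 85
D (Max): max(69, 86, 6) = 86
E (Max): max(48, 50, 99) = 99
B (Min): min(85, 86, 99) = 85
G (Max): max(93, 70, 12) = 93
F (Min): min(93, 96, 96) = 93
I (Max): max(37, 91, 19) = 91
J (Max): max(19, 44, 91) = 91
K (Chance): 1/3·70 + 1/3·77 + 1/3·44 = 63.67
H (Min): min(91, 91, 63.67) = 63.67
Root (Max): max(85, 93, 63.67) = 93

93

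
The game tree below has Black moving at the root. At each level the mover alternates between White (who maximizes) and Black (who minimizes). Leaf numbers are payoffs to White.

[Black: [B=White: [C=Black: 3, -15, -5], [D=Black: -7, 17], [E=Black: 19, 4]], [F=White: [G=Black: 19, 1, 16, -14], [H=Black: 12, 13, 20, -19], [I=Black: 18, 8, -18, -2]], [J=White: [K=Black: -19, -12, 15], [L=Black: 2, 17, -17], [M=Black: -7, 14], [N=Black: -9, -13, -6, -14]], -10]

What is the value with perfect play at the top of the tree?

-14

C (Black): min(3, -15, -5) = -15
D (Black): min(-7, 17) = -7
E (Black): min(19, 4) = 4
B (White): max(-15, -7, 4) = 4
G (Black): min(19, 1, 16, -14) = -14
H (Black): min(12, 13, 20, -19) = -19
I (Black): min(18, 8, -18, -2) = -18
F (White): max(-14, -19, -18) = -14
K (Black): min(-19, -12, 15) = -19
L (Black): min(2, 17, -17) = -17
M (Black): min(-7, 14) = -7
N (Black): min(-9, -13, -6, -14) = -14
J (White): max(-19, -17, -7, -14) = -7
Root (Black): min(4, -14, -7, -10) = -14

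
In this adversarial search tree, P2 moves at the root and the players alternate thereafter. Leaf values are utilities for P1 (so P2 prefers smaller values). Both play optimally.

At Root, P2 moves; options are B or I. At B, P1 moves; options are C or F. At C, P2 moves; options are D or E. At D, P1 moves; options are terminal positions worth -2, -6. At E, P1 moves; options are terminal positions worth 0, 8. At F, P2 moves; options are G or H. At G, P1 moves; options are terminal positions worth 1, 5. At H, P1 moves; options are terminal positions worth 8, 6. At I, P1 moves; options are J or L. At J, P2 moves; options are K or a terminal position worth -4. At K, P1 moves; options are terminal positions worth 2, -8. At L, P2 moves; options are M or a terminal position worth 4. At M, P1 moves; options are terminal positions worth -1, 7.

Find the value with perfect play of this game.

D (P1): max(-2, -6) = -2
E (P1): max(0, 8) = 8
C (P2): min(-2, 8) = -2
G (P1): max(1, 5) = 5
H (P1): max(8, 6) = 8
F (P2): min(5, 8) = 5
B (P1): max(-2, 5) = 5
K (P1): max(2, -8) = 2
J (P2): min(2, -4) = -4
M (P1): max(-1, 7) = 7
L (P2): min(7, 4) = 4
I (P1): max(-4, 4) = 4
Root (P2): min(5, 4) = 4

4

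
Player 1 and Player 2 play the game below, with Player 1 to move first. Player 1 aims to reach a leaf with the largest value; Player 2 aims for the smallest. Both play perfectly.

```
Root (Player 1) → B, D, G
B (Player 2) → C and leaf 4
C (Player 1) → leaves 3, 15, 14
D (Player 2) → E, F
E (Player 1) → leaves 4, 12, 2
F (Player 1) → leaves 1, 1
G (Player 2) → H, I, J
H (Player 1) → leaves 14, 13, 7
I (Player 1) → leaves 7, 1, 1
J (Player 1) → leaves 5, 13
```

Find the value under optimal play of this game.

7

C (Player 1): max(3, 15, 14) = 15
B (Player 2): min(15, 4) = 4
E (Player 1): max(4, 12, 2) = 12
F (Player 1): max(1, 1) = 1
D (Player 2): min(12, 1) = 1
H (Player 1): max(14, 13, 7) = 14
I (Player 1): max(7, 1, 1) = 7
J (Player 1): max(5, 13) = 13
G (Player 2): min(14, 7, 13) = 7
Root (Player 1): max(4, 1, 7) = 7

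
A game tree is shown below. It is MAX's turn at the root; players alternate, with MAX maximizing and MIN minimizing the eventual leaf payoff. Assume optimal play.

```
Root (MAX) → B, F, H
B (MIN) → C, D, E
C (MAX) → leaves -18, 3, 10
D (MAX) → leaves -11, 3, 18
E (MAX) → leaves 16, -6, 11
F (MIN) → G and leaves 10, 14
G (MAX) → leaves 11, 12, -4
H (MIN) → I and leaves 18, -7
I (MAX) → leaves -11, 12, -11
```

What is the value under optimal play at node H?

-7

I: max(-11, 12, -11) = 12
H: min(12, 18, -7) = -7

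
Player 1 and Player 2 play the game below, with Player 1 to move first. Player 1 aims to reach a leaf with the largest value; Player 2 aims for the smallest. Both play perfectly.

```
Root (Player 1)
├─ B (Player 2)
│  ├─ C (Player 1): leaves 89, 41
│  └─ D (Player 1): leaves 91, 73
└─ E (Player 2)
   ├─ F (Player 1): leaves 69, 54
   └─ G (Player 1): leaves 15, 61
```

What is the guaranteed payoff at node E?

F: max(69, 54) = 69
G: max(15, 61) = 61
E: min(69, 61) = 61

61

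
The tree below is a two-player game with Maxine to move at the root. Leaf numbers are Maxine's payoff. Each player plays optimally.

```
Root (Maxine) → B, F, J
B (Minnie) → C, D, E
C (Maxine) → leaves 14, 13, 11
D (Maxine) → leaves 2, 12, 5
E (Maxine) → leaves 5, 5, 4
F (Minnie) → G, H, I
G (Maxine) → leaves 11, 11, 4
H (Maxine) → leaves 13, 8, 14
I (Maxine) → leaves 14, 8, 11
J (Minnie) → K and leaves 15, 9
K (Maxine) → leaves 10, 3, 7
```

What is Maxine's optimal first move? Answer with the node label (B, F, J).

C (Maxine): max(14, 13, 11) = 14
D (Maxine): max(2, 12, 5) = 12
E (Maxine): max(5, 5, 4) = 5
B (Minnie): min(14, 12, 5) = 5
G (Maxine): max(11, 11, 4) = 11
H (Maxine): max(13, 8, 14) = 14
I (Maxine): max(14, 8, 11) = 14
F (Minnie): min(11, 14, 14) = 11
K (Maxine): max(10, 3, 7) = 10
J (Minnie): min(10, 15, 9) = 9
Root (Maxine): max(5, 11, 9) = 11
Maxine picks the child with the highest value: F (value 11).

F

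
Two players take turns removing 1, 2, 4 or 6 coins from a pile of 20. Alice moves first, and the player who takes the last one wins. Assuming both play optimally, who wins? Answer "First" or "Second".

Mark each pile size as W (mover wins) or L (mover loses):
i:   0  1  2  3  4  5  6  7  8  9 10 11 12 13 14 15 16 17 18 19 20
     L  W  W  L  W  W  W  W  L  W  W  L  W  W  W  W  L  W  W  L  W
Position 20 is W, so the first player wins.

First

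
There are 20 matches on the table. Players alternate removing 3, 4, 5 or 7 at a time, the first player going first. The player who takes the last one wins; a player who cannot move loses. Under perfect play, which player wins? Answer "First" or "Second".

Second

Compute winning (W) and losing (L) positions by backward induction:
i:   0  1  2  3  4  5  6  7  8  9 10 11 12 13 14 15 16 17 18 19 20
     L  L  L  W  W  W  W  W  W  W  L  L  L  W  W  W  W  W  W  W  L
Position 20 is L, so the second player wins.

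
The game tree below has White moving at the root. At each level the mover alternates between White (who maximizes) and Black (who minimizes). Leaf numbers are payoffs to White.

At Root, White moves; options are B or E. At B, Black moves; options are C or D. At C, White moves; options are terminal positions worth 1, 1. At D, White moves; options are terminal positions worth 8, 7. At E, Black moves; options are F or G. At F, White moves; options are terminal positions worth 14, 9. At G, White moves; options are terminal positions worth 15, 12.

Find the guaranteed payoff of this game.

14

C (White): max(1, 1) = 1
D (White): max(8, 7) = 8
B (Black): min(1, 8) = 1
F (White): max(14, 9) = 14
G (White): max(15, 12) = 15
E (Black): min(14, 15) = 14
Root (White): max(1, 14) = 14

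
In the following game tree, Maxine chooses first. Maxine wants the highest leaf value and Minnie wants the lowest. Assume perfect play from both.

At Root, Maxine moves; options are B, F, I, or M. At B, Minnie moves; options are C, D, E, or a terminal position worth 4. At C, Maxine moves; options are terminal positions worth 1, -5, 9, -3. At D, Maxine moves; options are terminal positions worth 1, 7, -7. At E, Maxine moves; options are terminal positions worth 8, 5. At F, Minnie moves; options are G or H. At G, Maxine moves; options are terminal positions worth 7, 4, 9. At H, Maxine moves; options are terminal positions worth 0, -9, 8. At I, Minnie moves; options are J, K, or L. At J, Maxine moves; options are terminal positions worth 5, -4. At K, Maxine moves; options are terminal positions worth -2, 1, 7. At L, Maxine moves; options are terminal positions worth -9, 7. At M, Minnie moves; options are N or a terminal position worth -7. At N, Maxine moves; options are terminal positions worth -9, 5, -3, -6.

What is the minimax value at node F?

G: max(7, 4, 9) = 9
H: max(0, -9, 8) = 8
F: min(9, 8) = 8

8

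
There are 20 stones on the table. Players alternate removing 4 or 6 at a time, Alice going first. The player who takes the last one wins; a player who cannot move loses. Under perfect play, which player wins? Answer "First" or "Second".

Mark each pile size as W (mover wins) or L (mover loses):
i:   0  1  2  3  4  5  6  7  8  9 10 11 12 13 14 15 16 17 18 19 20
     L  L  L  L  W  W  W  W  W  W  L  L  L  L  W  W  W  W  W  W  L
Position 20 is L, so the second player wins.

Second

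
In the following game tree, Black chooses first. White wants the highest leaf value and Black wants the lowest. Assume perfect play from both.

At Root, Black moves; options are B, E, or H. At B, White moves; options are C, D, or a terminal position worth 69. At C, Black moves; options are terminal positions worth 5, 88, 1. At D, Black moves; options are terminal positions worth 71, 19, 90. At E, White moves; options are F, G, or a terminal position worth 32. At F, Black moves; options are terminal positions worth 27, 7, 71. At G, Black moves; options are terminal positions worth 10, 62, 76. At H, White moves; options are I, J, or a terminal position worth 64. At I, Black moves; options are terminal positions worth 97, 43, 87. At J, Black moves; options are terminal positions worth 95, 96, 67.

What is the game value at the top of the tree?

32

C (Black): min(5, 88, 1) = 1
D (Black): min(71, 19, 90) = 19
B (White): max(1, 19, 69) = 69
F (Black): min(27, 7, 71) = 7
G (Black): min(10, 62, 76) = 10
E (White): max(7, 10, 32) = 32
I (Black): min(97, 43, 87) = 43
J (Black): min(95, 96, 67) = 67
H (White): max(43, 67, 64) = 67
Root (Black): min(69, 32, 67) = 32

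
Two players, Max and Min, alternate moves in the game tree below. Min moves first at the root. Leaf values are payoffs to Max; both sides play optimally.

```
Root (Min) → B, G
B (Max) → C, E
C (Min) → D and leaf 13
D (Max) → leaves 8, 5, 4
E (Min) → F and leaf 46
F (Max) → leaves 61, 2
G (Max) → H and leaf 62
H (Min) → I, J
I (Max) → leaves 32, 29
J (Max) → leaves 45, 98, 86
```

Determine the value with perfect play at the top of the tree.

D (Max): max(8, 5, 4) = 8
C (Min): min(8, 13) = 8
F (Max): max(61, 2) = 61
E (Min): min(61, 46) = 46
B (Max): max(8, 46) = 46
I (Max): max(32, 29) = 32
J (Max): max(45, 98, 86) = 98
H (Min): min(32, 98) = 32
G (Max): max(32, 62) = 62
Root (Min): min(46, 62) = 46

46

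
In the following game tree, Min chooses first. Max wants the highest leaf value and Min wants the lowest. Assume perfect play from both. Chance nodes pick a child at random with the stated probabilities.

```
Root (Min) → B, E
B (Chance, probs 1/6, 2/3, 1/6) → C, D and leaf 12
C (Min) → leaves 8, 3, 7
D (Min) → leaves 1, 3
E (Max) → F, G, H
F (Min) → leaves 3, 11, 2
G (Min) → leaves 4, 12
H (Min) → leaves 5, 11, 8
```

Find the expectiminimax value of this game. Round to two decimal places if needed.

C (Min): min(8, 3, 7) = 3
D (Min): min(1, 3) = 1
B (Chance): 1/6·3 + 2/3·1 + 1/6·12 = 3.17
F (Min): min(3, 11, 2) = 2
G (Min): min(4, 12) = 4
H (Min): min(5, 11, 8) = 5
E (Max): max(2, 4, 5) = 5
Root (Min): min(3.17, 5) = 3.17

3.17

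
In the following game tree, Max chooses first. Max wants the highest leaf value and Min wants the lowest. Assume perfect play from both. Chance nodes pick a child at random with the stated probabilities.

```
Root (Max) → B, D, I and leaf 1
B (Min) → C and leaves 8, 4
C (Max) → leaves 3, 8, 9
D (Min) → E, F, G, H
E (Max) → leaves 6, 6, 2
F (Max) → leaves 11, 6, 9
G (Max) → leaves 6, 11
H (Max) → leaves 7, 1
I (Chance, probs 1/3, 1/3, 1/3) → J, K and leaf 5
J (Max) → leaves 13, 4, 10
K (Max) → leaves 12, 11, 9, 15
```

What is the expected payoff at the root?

C (Max): max(3, 8, 9) = 9
B (Min): min(9, 8, 4) = 4
E (Max): max(6, 6, 2) = 6
F (Max): max(11, 6, 9) = 11
G (Max): max(6, 11) = 11
H (Max): max(7, 1) = 7
D (Min): min(6, 11, 11, 7) = 6
J (Max): max(13, 4, 10) = 13
K (Max): max(12, 11, 9, 15) = 15
I (Chance): 1/3·13 + 1/3·15 + 1/3·5 = 11
Root (Max): max(4, 6, 11, 1) = 11

11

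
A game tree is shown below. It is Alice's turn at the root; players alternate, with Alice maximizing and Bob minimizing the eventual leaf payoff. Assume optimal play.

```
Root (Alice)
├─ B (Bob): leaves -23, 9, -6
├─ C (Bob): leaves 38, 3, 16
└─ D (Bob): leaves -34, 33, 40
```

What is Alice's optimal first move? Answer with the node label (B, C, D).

B (Bob): min(-23, 9, -6) = -23
C (Bob): min(38, 3, 16) = 3
D (Bob): min(-34, 33, 40) = -34
Root (Alice): max(-23, 3, -34) = 3
Alice picks the child with the highest value: C (value 3).

C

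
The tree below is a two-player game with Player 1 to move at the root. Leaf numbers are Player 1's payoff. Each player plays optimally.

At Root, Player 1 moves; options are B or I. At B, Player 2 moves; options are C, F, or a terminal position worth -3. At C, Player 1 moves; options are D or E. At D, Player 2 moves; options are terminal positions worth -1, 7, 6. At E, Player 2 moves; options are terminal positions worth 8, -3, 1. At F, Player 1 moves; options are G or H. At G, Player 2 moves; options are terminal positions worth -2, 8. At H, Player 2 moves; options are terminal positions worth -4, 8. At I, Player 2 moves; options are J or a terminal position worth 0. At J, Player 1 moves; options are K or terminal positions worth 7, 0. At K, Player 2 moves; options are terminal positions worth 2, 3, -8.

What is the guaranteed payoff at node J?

7

K: min(2, 3, -8) = -8
J: max(-8, 7, 0) = 7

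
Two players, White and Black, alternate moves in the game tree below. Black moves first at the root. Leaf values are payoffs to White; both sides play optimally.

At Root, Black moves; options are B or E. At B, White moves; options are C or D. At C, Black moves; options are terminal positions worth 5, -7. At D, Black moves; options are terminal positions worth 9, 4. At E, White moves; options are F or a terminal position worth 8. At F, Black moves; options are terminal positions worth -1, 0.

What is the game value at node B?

4

C: min(5, -7) = -7
D: min(9, 4) = 4
B: max(-7, 4) = 4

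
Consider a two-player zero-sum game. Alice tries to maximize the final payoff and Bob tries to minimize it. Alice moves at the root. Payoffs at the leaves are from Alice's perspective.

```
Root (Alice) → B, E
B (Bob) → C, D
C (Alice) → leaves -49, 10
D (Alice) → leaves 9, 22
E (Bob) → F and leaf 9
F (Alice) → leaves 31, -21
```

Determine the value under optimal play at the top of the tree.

10

C (Alice): max(-49, 10) = 10
D (Alice): max(9, 22) = 22
B (Bob): min(10, 22) = 10
F (Alice): max(31, -21) = 31
E (Bob): min(31, 9) = 9
Root (Alice): max(10, 9) = 10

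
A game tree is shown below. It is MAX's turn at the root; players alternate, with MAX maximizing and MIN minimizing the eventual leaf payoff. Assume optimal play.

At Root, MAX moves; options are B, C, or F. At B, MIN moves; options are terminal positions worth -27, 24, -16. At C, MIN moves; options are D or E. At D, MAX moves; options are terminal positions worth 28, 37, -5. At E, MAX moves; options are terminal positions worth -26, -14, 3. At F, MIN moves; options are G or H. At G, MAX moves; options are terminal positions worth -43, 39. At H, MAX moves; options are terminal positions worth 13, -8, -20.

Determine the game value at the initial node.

13

B (MIN): min(-27, 24, -16) = -27
D (MAX): max(28, 37, -5) = 37
E (MAX): max(-26, -14, 3) = 3
C (MIN): min(37, 3) = 3
G (MAX): max(-43, 39) = 39
H (MAX): max(13, -8, -20) = 13
F (MIN): min(39, 13) = 13
Root (MAX): max(-27, 3, 13) = 13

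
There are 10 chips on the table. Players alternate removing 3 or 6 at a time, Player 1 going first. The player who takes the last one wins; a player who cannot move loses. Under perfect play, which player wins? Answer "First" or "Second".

Mark each pile size as W (mover wins) or L (mover loses):
i:   0  1  2  3  4  5  6  7  8  9 10
     L  L  L  W  W  W  W  W  W  L  L
Position 10 is L, so the second player wins.

Second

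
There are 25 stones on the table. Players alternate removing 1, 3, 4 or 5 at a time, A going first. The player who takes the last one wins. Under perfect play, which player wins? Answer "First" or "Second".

First

W/L table (W = player to move can force a win):
i:   0  1  2  3  4  5  6  7  8  9 10 11 12 13 14 15 16 17 18 19 20 21 22 23 24 25
     L  W  L  W  W  W  W  W  L  W  L  W  W  W  W  W  L  W  L  W  W  W  W  W  L  W
Position 25 is W, so the first player wins.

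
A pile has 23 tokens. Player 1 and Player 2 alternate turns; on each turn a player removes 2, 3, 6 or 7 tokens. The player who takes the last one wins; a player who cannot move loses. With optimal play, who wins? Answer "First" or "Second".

Second

Positions where the player to move wins (W) vs loses (L):
i:   0  1  2  3  4  5  6  7  8  9 10 11 12 13 14 15 16 17 18 19 20 21 22 23
     L  L  W  W  W  L  W  W  W  L  L  W  W  W  L  W  W  W  L  L  W  W  W  L
Position 23 is L, so the second player wins.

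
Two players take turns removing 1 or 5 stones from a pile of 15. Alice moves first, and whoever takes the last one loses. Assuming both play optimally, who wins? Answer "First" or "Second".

i:   0  1  2  3  4  5  6  7  8  9 10 11 12 13 14 15
     W  L  W  L  W  L  W  L  W  L  W  L  W  L  W  L
Position 15 is L, so the second player wins.

Second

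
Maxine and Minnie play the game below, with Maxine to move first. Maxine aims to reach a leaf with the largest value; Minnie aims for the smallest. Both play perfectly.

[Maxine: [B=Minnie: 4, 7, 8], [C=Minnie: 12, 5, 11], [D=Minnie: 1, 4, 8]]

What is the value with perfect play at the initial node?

5

B (Minnie): min(4, 7, 8) = 4
C (Minnie): min(12, 5, 11) = 5
D (Minnie): min(1, 4, 8) = 1
Root (Maxine): max(4, 5, 1) = 5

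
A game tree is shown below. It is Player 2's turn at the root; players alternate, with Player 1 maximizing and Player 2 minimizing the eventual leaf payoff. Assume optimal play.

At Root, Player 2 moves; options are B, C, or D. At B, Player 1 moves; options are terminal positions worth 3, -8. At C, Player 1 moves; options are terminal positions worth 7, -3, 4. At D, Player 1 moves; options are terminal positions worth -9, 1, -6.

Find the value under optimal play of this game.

B (Player 1): max(3, -8) = 3
C (Player 1): max(7, -3, 4) = 7
D (Player 1): max(-9, 1, -6) = 1
Root (Player 2): min(3, 7, 1) = 1

1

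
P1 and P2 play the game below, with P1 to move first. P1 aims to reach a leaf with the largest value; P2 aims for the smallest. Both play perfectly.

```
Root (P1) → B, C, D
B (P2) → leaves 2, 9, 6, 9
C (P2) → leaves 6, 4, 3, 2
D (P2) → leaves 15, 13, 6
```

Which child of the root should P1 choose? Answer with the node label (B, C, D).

D

B (P2): min(2, 9, 6, 9) = 2
C (P2): min(6, 4, 3, 2) = 2
D (P2): min(15, 13, 6) = 6
Root (P1): max(2, 2, 6) = 6
P1 picks the child with the highest value: D (value 6).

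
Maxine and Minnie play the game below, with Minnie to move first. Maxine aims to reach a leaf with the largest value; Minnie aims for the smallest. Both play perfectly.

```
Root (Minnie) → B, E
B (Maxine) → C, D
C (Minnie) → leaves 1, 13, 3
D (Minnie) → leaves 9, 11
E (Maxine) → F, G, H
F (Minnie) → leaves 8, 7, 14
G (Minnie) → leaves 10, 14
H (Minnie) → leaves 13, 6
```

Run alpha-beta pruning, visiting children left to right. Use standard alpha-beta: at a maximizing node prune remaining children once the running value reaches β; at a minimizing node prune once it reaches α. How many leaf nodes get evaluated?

C [α=-∞,β=+∞]: v=1
D [α=1,β=+∞]: v=9
B [α=-∞,β=+∞]: v=9
F [α=-∞,β=9]: v=7
G [α=7,β=9]: v=10
E [α=-∞,β=9]: v=10 after child 2 ≥ β → β-cutoff, skip 1
Root [α=-∞,β=+∞]: v=9
Leaves evaluated: 10 of 12.

10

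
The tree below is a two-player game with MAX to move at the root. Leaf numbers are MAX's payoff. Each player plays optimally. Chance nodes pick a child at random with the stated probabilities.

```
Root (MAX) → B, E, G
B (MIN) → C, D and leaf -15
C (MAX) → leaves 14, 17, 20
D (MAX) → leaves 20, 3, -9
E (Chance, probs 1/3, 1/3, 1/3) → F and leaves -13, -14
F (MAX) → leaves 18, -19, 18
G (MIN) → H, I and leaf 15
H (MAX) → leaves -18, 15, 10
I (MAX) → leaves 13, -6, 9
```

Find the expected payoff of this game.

C (MAX): max(14, 17, 20) = 20
D (MAX): max(20, 3, -9) = 20
B (MIN): min(20, 20, -15) = -15
F (MAX): max(18, -19, 18) = 18
E (Chance): 1/3·18 + 1/3·-13 + 1/3·-14 = -3
H (MAX): max(-18, 15, 10) = 15
I (MAX): max(13, -6, 9) = 13
G (MIN): min(15, 13, 15) = 13
Root (MAX): max(-15, -3, 13) = 13

13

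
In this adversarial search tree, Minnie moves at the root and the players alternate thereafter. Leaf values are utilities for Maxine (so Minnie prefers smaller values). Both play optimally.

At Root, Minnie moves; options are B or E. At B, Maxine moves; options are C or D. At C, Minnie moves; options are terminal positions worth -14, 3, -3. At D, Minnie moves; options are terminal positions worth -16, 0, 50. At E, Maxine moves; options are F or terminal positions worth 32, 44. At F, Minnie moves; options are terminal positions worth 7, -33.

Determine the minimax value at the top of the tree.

-14

C (Minnie): min(-14, 3, -3) = -14
D (Minnie): min(-16, 0, 50) = -16
B (Maxine): max(-14, -16) = -14
F (Minnie): min(7, -33) = -33
E (Maxine): max(-33, 32, 44) = 44
Root (Minnie): min(-14, 44) = -14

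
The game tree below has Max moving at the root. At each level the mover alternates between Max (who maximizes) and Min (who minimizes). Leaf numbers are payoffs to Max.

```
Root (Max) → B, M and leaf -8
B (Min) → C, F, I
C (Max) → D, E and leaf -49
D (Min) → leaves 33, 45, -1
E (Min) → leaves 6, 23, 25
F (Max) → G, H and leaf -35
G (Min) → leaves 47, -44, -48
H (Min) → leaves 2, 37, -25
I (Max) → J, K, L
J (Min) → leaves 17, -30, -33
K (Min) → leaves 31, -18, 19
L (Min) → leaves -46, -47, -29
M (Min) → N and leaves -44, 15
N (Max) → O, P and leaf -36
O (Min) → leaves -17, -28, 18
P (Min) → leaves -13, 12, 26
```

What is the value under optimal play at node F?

G: min(47, -44, -48) = -48
H: min(2, 37, -25) = -25
F: max(-48, -25, -35) = -25

-25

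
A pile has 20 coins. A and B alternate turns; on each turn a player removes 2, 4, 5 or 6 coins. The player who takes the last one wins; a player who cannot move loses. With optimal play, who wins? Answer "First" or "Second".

First

Mark each pile size as W (mover wins) or L (mover loses):
i:   0  1  2  3  4  5  6  7  8  9 10 11 12 13 14 15 16 17 18 19 20
     L  L  W  W  W  W  W  W  L  L  W  W  W  W  W  W  L  L  W  W  W
Position 20 is W, so the first player wins.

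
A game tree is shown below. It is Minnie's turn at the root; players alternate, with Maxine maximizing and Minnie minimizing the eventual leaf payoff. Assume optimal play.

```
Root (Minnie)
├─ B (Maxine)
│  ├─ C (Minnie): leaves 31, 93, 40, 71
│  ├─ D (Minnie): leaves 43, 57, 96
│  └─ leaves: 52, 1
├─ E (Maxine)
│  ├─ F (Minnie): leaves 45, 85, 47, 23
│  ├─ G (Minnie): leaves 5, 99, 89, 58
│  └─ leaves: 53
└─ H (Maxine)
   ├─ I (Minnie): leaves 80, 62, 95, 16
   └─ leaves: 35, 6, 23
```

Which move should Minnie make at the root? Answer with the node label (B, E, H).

C (Minnie): min(31, 93, 40, 71) = 31
D (Minnie): min(43, 57, 96) = 43
B (Maxine): max(31, 43, 52, 1) = 52
F (Minnie): min(45, 85, 47, 23) = 23
G (Minnie): min(5, 99, 89, 58) = 5
E (Maxine): max(23, 5, 53) = 53
I (Minnie): min(80, 62, 95, 16) = 16
H (Maxine): max(16, 35, 6, 23) = 35
Root (Minnie): min(52, 53, 35) = 35
Minnie picks the child with the lowest value: H (value 35).

H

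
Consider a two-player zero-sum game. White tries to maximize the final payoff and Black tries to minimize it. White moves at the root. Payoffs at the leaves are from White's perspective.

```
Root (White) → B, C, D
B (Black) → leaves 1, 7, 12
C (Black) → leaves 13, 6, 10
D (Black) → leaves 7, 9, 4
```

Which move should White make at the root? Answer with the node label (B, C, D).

B (Black): min(1, 7, 12) = 1
C (Black): min(13, 6, 10) = 6
D (Black): min(7, 9, 4) = 4
Root (White): max(1, 6, 4) = 6
White picks the child with the highest value: C (value 6).

C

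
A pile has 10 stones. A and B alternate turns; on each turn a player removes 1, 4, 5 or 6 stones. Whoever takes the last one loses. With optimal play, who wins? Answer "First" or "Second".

Second

W/L table (W = player to move can force a win):
i:   0  1  2  3  4  5  6  7  8  9 10
     W  L  W  L  W  W  W  W  W  W  L
Position 10 is L, so the second player wins.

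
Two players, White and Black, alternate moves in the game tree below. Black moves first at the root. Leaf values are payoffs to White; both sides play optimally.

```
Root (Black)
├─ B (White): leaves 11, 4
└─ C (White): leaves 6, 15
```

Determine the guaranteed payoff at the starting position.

B (White): max(11, 4) = 11
C (White): max(6, 15) = 15
Root (Black): min(11, 15) = 11

11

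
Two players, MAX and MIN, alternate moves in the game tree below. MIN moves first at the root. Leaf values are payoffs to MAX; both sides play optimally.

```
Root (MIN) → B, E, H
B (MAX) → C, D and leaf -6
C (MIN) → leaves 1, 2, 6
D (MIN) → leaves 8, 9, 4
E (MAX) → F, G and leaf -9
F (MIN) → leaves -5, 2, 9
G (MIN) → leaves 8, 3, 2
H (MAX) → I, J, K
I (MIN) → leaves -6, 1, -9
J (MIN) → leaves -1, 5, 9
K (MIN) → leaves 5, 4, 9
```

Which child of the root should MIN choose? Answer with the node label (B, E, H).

C (MIN): min(1, 2, 6) = 1
D (MIN): min(8, 9, 4) = 4
B (MAX): max(1, 4, -6) = 4
F (MIN): min(-5, 2, 9) = -5
G (MIN): min(8, 3, 2) = 2
E (MAX): max(-5, 2, -9) = 2
I (MIN): min(-6, 1, -9) = -9
J (MIN): min(-1, 5, 9) = -1
K (MIN): min(5, 4, 9) = 4
H (MAX): max(-9, -1, 4) = 4
Root (MIN): min(4, 2, 4) = 2
MIN picks the child with the lowest value: E (value 2).

E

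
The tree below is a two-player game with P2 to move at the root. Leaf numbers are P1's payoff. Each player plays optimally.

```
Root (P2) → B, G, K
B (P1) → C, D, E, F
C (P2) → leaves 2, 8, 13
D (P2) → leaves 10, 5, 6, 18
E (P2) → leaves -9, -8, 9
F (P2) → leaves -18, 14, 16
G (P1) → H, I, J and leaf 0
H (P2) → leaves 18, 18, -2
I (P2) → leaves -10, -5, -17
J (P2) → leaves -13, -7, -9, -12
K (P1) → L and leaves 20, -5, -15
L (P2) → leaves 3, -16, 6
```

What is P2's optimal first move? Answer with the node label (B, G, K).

C (P2): min(2, 8, 13) = 2
D (P2): min(10, 5, 6, 18) = 5
E (P2): min(-9, -8, 9) = -9
F (P2): min(-18, 14, 16) = -18
B (P1): max(2, 5, -9, -18) = 5
H (P2): min(18, 18, -2) = -2
I (P2): min(-10, -5, -17) = -17
J (P2): min(-13, -7, -9, -12) = -13
G (P1): max(-2, -17, -13, 0) = 0
L (P2): min(3, -16, 6) = -16
K (P1): max(-16, 20, -5, -15) = 20
Root (P2): min(5, 0, 20) = 0
P2 picks the child with the lowest value: G (value 0).

G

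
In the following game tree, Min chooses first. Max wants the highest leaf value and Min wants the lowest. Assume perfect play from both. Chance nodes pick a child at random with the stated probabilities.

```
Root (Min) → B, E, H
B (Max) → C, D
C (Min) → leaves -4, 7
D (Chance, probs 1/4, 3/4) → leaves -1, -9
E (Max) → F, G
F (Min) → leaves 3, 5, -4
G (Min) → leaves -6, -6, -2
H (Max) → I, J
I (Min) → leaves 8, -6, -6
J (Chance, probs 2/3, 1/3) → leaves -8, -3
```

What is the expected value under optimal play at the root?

C (Min): min(-4, 7) = -4
D (Chance): 1/4·-1 + 3/4·-9 = -7
B (Max): max(-4, -7) = -4
F (Min): min(3, 5, -4) = -4
G (Min): min(-6, -6, -2) = -6
E (Max): max(-4, -6) = -4
I (Min): min(8, -6, -6) = -6
J (Chance): 2/3·-8 + 1/3·-3 = -6.33
H (Max): max(-6, -6.33) = -6
Root (Min): min(-4, -4, -6) = -6

-6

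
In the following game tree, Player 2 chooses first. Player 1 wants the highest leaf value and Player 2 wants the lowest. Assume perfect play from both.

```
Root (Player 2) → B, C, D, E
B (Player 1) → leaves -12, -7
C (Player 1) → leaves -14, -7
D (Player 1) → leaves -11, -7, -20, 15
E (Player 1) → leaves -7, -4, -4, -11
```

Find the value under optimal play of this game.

-7

B (Player 1): max(-12, -7) = -7
C (Player 1): max(-14, -7) = -7
D (Player 1): max(-11, -7, -20, 15) = 15
E (Player 1): max(-7, -4, -4, -11) = -4
Root (Player 2): min(-7, -7, 15, -4) = -7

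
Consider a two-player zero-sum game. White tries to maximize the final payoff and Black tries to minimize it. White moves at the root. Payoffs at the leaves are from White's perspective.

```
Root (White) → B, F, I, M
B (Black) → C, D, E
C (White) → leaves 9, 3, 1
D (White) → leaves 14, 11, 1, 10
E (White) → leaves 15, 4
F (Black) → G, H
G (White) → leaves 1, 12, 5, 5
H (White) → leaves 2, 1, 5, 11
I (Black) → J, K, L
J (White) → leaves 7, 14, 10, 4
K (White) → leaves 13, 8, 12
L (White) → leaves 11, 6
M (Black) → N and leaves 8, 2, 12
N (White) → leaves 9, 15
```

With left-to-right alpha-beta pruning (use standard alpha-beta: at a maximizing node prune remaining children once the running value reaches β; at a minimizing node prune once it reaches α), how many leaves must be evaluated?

C [α=-∞,β=+∞]: v=9
D [α=-∞,β=9]: v=14 after child 1 ≥ β → β-cutoff, skip 3
E [α=-∞,β=9]: v=15 after child 1 ≥ β → β-cutoff, skip 1
B [α=-∞,β=+∞]: v=9
G [α=9,β=+∞]: v=12
H [α=9,β=12]: v=11
F [α=9,β=+∞]: v=11
J [α=11,β=+∞]: v=14
K [α=11,β=14]: v=13
L [α=11,β=13]: v=11
I [α=11,β=+∞]: v=11
N [α=11,β=+∞]: v=15
M [α=11,β=+∞]: v=8 after child 2 ≤ α → α-cutoff, skip 2
Root [α=-∞,β=+∞]: v=11
Leaves evaluated: 25 of 31.

25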